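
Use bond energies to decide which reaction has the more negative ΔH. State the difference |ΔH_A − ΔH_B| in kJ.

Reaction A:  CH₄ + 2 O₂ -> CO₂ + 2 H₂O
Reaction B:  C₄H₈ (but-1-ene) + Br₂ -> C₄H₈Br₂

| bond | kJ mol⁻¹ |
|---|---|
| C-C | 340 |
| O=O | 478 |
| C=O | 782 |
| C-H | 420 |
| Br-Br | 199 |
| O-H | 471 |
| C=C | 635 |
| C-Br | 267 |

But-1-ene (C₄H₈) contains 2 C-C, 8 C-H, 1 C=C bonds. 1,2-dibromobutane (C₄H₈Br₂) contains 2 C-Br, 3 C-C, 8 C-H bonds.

Reaction A, by 772 kJ

Reaction A:
  Bonds broken (reactants):
    C-H: 4 × 420 = 1680
    O=O: 2 × 478 = 956
    Σ(broken) = 2636 kJ
  Bonds formed (products):
    C=O: 2 × 782 = 1564
    O-H: 4 × 471 = 1884
    Σ(formed) = 3448 kJ
  ΔH_A = 2636 − 3448 = −812 kJ
Reaction B:
  Bonds broken (reactants):
    Br-Br: 1 × 199 = 199
    C-C: 2 × 340 = 680
    C-H: 8 × 420 = 3360
    C=C: 1 × 635 = 635
    Σ(broken) = 4874 kJ
  Bonds formed (products):
    C-Br: 2 × 267 = 534
    C-C: 3 × 340 = 1020
    C-H: 8 × 420 = 3360
    Σ(formed) = 4914 kJ
  ΔH_B = 4874 − 4914 = −40 kJ
ΔH_A − ΔH_B = −772 kJ, so reaction A has the more negative ΔH; |ΔH_A − ΔH_B| = 772 kJ.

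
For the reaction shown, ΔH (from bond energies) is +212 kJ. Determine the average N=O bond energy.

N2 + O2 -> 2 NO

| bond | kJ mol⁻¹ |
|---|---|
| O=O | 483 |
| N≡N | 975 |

Let D be the N=O bond energy.
Σ(broken) = 1×975 + 1×483 = 1458
Σ(formed) = 2×D = 2D
ΔH = Σ(broken) − Σ(formed) = (1458) − (2D) = +1458 − 2D
Setting this equal to +212 kJ gives 2D = 1246, so D = 623 kJ/mol.

D(N=O) ≈ 623 kJ/mol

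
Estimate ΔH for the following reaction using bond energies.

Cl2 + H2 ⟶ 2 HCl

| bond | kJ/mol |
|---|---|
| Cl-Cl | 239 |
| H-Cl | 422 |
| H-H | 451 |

ΔH ≈ −154 kJ

Bonds broken (reactants):
  Cl-Cl: 1 × 239 = 239
  H-H: 1 × 451 = 451
  Σ(broken) = 690 kJ
Bonds formed (products):
  H-Cl: 2 × 422 = 844
  Σ(formed) = 844 kJ
ΔH = Σ(broken) − Σ(formed) = 690 − 844 = −154 kJ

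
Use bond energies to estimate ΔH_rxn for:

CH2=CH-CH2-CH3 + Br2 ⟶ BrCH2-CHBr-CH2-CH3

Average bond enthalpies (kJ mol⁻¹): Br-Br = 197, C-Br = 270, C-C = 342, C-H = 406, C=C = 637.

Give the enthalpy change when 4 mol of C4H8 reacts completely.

ΔH = −192 kJ

Bonds broken (reactants):
  Br-Br: 1 × 197 = 197
  C-C: 2 × 342 = 684
  C-H: 8 × 406 = 3248
  C=C: 1 × 637 = 637
  Σ(broken) = 4766 kJ
Bonds formed (products):
  C-Br: 2 × 270 = 540
  C-C: 3 × 342 = 1026
  C-H: 8 × 406 = 3248
  Σ(formed) = 4814 kJ
ΔH = Σ(broken) − Σ(formed) = 4766 − 4814 = −48 kJ
For 4× the reaction as written: 4 × (−48) = −192 kJ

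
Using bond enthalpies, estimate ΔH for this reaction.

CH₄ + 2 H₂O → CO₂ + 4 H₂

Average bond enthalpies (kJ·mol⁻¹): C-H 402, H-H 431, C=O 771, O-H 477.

Bonds broken (reactants):
  C-H: 4 × 402 = 1608
  O-H: 4 × 477 = 1908
  Σ(broken) = 3516 kJ
Bonds formed (products):
  C=O: 2 × 771 = 1542
  H-H: 4 × 431 = 1724
  Σ(formed) = 3266 kJ
ΔH = Σ(broken) − Σ(formed) = 3516 − 3266 = +250 kJ

ΔH ≈ +250 kJ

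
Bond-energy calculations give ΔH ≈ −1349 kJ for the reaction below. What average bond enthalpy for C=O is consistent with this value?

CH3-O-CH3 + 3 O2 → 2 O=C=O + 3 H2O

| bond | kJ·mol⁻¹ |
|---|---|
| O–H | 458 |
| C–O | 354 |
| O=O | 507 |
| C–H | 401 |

D(C=O) ≈ 809 kJ/mol

Let D be the C=O bond energy.
Σ(broken) = 6×401 + 2×354 + 3×507 = 4635
Σ(formed) = 4×D + 6×458 = 2748 + 4D
ΔH = Σ(broken) − Σ(formed) = (4635) − (2748 + 4D) = +1887 − 4D
Setting this equal to −1349 kJ gives 4D = 3236, so D = 809 kJ/mol.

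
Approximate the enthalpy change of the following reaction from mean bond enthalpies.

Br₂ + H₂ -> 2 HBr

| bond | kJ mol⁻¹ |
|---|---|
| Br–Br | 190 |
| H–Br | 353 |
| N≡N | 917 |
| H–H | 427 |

ΔH ≈ −89 kJ

Bonds broken (reactants):
  Br–Br: 1 × 190 = 190
  H–H: 1 × 427 = 427
  Σ(broken) = 617 kJ
Bonds formed (products):
  H–Br: 2 × 353 = 706
  Σ(formed) = 706 kJ
ΔH = Σ(broken) − Σ(formed) = 617 − 706 = −89 kJ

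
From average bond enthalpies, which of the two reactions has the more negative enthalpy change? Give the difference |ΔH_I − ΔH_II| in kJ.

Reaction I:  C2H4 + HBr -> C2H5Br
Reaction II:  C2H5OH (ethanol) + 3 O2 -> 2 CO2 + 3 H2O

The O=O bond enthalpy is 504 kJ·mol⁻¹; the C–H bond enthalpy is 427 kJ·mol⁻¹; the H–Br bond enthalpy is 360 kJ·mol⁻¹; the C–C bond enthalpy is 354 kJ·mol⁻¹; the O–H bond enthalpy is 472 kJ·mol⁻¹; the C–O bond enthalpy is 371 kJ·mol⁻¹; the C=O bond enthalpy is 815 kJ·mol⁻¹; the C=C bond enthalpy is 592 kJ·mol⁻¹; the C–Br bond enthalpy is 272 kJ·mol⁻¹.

Reaction II, by 1147 kJ

Reaction I:
  Bonds broken (reactants):
    C–H: 4 × 427 = 1708
    C=C: 1 × 592 = 592
    H–Br: 1 × 360 = 360
    Σ(broken) = 2660 kJ
  Bonds formed (products):
    C–Br: 1 × 272 = 272
    C–C: 1 × 354 = 354
    C–H: 5 × 427 = 2135
    Σ(formed) = 2761 kJ
  ΔH_I = 2660 − 2761 = −101 kJ
Reaction II:
  Bonds broken (reactants):
    C–C: 1 × 354 = 354
    C–H: 5 × 427 = 2135
    C–O: 1 × 371 = 371
    O–H: 1 × 472 = 472
    O=O: 3 × 504 = 1512
    Σ(broken) = 4844 kJ
  Bonds formed (products):
    C=O: 4 × 815 = 3260
    O–H: 6 × 472 = 2832
    Σ(formed) = 6092 kJ
  ΔH_II = 4844 − 6092 = −1248 kJ
ΔH_I − ΔH_II = +1147 kJ, so reaction II has the more negative ΔH; |ΔH_I − ΔH_II| = 1147 kJ.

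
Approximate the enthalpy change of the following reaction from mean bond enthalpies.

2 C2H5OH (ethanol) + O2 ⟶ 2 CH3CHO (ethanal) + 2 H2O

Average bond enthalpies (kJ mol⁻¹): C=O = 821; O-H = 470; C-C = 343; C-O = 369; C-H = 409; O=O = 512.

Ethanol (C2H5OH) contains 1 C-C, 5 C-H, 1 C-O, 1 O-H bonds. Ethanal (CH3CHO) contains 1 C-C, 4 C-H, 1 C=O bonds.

Bonds broken (reactants):
  C-C: 2 × 343 = 686
  C-H: 10 × 409 = 4090
  C-O: 2 × 369 = 738
  O-H: 2 × 470 = 940
  O=O: 1 × 512 = 512
  Σ(broken) = 6966 kJ
Bonds formed (products):
  C-C: 2 × 343 = 686
  C-H: 8 × 409 = 3272
  C=O: 2 × 821 = 1642
  O-H: 4 × 470 = 1880
  Σ(formed) = 7480 kJ
ΔH = Σ(broken) − Σ(formed) = 6966 − 7480 = −514 kJ

ΔH ≈ −514 kJ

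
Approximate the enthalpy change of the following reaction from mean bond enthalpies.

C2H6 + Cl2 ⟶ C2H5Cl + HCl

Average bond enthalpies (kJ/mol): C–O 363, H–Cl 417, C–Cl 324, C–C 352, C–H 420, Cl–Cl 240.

Bonds broken (reactants):
  C–C: 1 × 352 = 352
  C–H: 6 × 420 = 2520
  Cl–Cl: 1 × 240 = 240
  Σ(broken) = 3112 kJ
Bonds formed (products):
  C–C: 1 × 352 = 352
  C–Cl: 1 × 324 = 324
  C–H: 5 × 420 = 2100
  H–Cl: 1 × 417 = 417
  Σ(formed) = 3193 kJ
ΔH = Σ(broken) − Σ(formed) = 3112 − 3193 = −81 kJ

ΔH ≈ −81 kJ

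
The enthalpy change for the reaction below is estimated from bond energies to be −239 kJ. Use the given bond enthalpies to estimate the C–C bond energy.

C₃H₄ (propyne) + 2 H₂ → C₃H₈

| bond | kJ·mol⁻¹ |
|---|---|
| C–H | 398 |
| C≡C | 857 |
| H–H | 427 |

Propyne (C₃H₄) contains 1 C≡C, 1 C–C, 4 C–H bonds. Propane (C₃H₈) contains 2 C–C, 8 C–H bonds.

D(C–C) ≈ 358 kJ/mol

Let D be the C–C bond energy.
Σ(broken) = 1×857 + 1×D + 4×398 + 2×427 = 3303 + D
Σ(formed) = 2×D + 8×398 = 3184 + 2D
ΔH = Σ(broken) − Σ(formed) = (3303 + D) − (3184 + 2D) = +119 − D
Setting this equal to −239 kJ gives D = 358 kJ/mol.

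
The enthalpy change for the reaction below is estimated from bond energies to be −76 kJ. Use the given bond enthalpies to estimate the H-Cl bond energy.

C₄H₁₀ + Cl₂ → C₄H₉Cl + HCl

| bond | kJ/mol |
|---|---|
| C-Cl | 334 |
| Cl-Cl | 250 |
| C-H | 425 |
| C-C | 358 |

D(H-Cl) ≈ 417 kJ/mol

Let D be the H-Cl bond energy.
Σ(broken) = 3×358 + 10×425 + 1×250 = 5574
Σ(formed) = 3×358 + 1×334 + 9×425 + 1×D = 5233 + D
ΔH = Σ(broken) − Σ(formed) = (5574) − (5233 + D) = +341 − D
Setting this equal to −76 kJ gives D = 417 kJ/mol.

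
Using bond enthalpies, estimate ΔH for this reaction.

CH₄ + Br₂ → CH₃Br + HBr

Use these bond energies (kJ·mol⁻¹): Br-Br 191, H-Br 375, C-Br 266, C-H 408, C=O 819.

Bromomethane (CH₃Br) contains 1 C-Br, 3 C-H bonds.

ΔH ≈ −42 kJ

Bonds broken (reactants):
  Br-Br: 1 × 191 = 191
  C-H: 4 × 408 = 1632
  Σ(broken) = 1823 kJ
Bonds formed (products):
  C-Br: 1 × 266 = 266
  C-H: 3 × 408 = 1224
  H-Br: 1 × 375 = 375
  Σ(formed) = 1865 kJ
ΔH = Σ(broken) − Σ(formed) = 1823 − 1865 = −42 kJ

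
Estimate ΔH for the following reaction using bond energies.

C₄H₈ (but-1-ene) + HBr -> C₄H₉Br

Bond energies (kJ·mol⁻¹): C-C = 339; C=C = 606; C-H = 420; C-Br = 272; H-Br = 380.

ΔH ≈ −45 kJ

Bonds broken (reactants):
  C-C: 2 × 339 = 678
  C-H: 8 × 420 = 3360
  C=C: 1 × 606 = 606
  H-Br: 1 × 380 = 380
  Σ(broken) = 5024 kJ
Bonds formed (products):
  C-Br: 1 × 272 = 272
  C-C: 3 × 339 = 1017
  C-H: 9 × 420 = 3780
  Σ(formed) = 5069 kJ
ΔH = Σ(broken) − Σ(formed) = 5024 − 5069 = −45 kJ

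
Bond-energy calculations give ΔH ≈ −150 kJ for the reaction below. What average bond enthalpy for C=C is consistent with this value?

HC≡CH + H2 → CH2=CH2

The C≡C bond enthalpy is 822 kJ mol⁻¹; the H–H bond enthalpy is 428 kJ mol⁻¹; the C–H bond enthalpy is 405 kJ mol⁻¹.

Let D be the C=C bond energy.
Σ(broken) = 1×822 + 2×405 + 1×428 = 2060
Σ(formed) = 4×405 + 1×D = 1620 + D
ΔH = Σ(broken) − Σ(formed) = (2060) − (1620 + D) = +440 − D
Setting this equal to −150 kJ gives D = 590 kJ/mol.

D(C=C) ≈ 590 kJ/mol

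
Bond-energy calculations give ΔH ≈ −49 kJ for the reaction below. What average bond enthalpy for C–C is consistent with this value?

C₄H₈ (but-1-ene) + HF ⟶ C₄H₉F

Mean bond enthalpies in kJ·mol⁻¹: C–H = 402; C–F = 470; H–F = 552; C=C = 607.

D(C–C) ≈ 336 kJ/mol

Let D be the C–C bond energy.
Σ(broken) = 2×D + 8×402 + 1×607 + 1×552 = 4375 + 2D
Σ(formed) = 3×D + 1×470 + 9×402 = 4088 + 3D
ΔH = Σ(broken) − Σ(formed) = (4375 + 2D) − (4088 + 3D) = +287 − D
Setting this equal to −49 kJ gives D = 336 kJ/mol.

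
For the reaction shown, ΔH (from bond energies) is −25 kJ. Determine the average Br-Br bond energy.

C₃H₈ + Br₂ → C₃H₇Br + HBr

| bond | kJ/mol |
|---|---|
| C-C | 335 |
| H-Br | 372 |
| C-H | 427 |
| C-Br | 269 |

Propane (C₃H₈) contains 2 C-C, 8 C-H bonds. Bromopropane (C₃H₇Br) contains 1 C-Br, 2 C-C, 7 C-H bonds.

D(Br-Br) ≈ 189 kJ/mol

Let D be the Br-Br bond energy.
Σ(broken) = 1×D + 2×335 + 8×427 = 4086 + D
Σ(formed) = 1×269 + 2×335 + 7×427 + 1×372 = 4300
ΔH = Σ(broken) − Σ(formed) = (4086 + D) − (4300) = −214 + D
Setting this equal to −25 kJ gives D = 189 kJ/mol.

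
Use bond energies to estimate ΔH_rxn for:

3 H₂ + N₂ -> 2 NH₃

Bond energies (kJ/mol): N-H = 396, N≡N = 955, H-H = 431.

ΔH ≈ −128 kJ

Bonds broken (reactants):
  H-H: 3 × 431 = 1293
  N≡N: 1 × 955 = 955
  Σ(broken) = 2248 kJ
Bonds formed (products):
  N-H: 6 × 396 = 2376
  Σ(formed) = 2376 kJ
ΔH = Σ(broken) − Σ(formed) = 2248 − 2376 = −128 kJ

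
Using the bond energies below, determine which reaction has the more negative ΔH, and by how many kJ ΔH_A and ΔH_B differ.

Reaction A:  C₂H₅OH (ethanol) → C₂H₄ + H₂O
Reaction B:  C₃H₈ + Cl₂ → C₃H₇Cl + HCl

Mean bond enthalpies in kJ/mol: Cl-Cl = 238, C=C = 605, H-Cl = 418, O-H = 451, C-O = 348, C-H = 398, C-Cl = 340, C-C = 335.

Reaction B, by 147 kJ

Reaction A:
  Bonds broken (reactants):
    C-C: 1 × 335 = 335
    C-H: 5 × 398 = 1990
    C-O: 1 × 348 = 348
    O-H: 1 × 451 = 451
    Σ(broken) = 3124 kJ
  Bonds formed (products):
    C-H: 4 × 398 = 1592
    C=C: 1 × 605 = 605
    O-H: 2 × 451 = 902
    Σ(formed) = 3099 kJ
  ΔH_A = 3124 − 3099 = +25 kJ
Reaction B:
  Bonds broken (reactants):
    C-C: 2 × 335 = 670
    C-H: 8 × 398 = 3184
    Cl-Cl: 1 × 238 = 238
    Σ(broken) = 4092 kJ
  Bonds formed (products):
    C-C: 2 × 335 = 670
    C-Cl: 1 × 340 = 340
    C-H: 7 × 398 = 2786
    H-Cl: 1 × 418 = 418
    Σ(formed) = 4214 kJ
  ΔH_B = 4092 − 4214 = −122 kJ
ΔH_A − ΔH_B = +147 kJ, so reaction B has the more negative ΔH; |ΔH_A − ΔH_B| = 147 kJ.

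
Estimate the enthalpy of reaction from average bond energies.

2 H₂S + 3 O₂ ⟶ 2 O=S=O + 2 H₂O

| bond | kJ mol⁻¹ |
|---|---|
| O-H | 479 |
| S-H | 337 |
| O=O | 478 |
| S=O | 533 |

ΔH ≈ −1266 kJ

Bonds broken (reactants):
  O=O: 3 × 478 = 1434
  S-H: 4 × 337 = 1348
  Σ(broken) = 2782 kJ
Bonds formed (products):
  O-H: 4 × 479 = 1916
  S=O: 4 × 533 = 2132
  Σ(formed) = 4048 kJ
ΔH = Σ(broken) − Σ(formed) = 2782 − 4048 = −1266 kJ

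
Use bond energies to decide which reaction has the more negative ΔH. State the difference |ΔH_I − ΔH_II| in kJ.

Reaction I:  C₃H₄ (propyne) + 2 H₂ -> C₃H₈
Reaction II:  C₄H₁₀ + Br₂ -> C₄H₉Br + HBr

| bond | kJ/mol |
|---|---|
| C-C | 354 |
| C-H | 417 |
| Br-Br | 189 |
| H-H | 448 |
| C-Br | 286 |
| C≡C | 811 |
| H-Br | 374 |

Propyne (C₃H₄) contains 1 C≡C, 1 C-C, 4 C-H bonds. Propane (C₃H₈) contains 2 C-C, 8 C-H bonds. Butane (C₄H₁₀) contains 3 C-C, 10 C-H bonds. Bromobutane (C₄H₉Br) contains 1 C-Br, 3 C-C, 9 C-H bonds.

Reaction I:
  Bonds broken (reactants):
    C≡C: 1 × 811 = 811
    C-C: 1 × 354 = 354
    C-H: 4 × 417 = 1668
    H-H: 2 × 448 = 896
    Σ(broken) = 3729 kJ
  Bonds formed (products):
    C-C: 2 × 354 = 708
    C-H: 8 × 417 = 3336
    Σ(formed) = 4044 kJ
  ΔH_I = 3729 − 4044 = −315 kJ
Reaction II:
  Bonds broken (reactants):
    Br-Br: 1 × 189 = 189
    C-C: 3 × 354 = 1062
    C-H: 10 × 417 = 4170
    Σ(broken) = 5421 kJ
  Bonds formed (products):
    C-Br: 1 × 286 = 286
    C-C: 3 × 354 = 1062
    C-H: 9 × 417 = 3753
    H-Br: 1 × 374 = 374
    Σ(formed) = 5475 kJ
  ΔH_II = 5421 − 5475 = −54 kJ
ΔH_I − ΔH_II = −261 kJ, so reaction I has the more negative ΔH; |ΔH_I − ΔH_II| = 261 kJ.

Reaction I, by 261 kJ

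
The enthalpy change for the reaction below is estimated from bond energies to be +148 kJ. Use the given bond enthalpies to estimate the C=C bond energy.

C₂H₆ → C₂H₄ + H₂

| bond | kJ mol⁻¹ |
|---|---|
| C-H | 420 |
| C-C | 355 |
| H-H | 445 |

Let D be the C=C bond energy.
Σ(broken) = 1×355 + 6×420 = 2875
Σ(formed) = 4×420 + 1×D + 1×445 = 2125 + D
ΔH = Σ(broken) − Σ(formed) = (2875) − (2125 + D) = +750 − D
Setting this equal to +148 kJ gives D = 602 kJ/mol.

D(C=C) ≈ 602 kJ/mol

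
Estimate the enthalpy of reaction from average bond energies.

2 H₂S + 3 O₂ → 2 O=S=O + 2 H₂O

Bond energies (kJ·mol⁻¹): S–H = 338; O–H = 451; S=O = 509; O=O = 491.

ΔH ≈ −1015 kJ

Bonds broken (reactants):
  O=O: 3 × 491 = 1473
  S–H: 4 × 338 = 1352
  Σ(broken) = 2825 kJ
Bonds formed (products):
  O–H: 4 × 451 = 1804
  S=O: 4 × 509 = 2036
  Σ(formed) = 3840 kJ
ΔH = Σ(broken) − Σ(formed) = 2825 − 3840 = −1015 kJ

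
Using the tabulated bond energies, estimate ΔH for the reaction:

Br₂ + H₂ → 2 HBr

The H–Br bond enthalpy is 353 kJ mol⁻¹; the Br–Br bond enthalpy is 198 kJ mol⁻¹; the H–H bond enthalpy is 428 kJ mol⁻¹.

Bonds broken (reactants):
  Br–Br: 1 × 198 = 198
  H–H: 1 × 428 = 428
  Σ(broken) = 626 kJ
Bonds formed (products):
  H–Br: 2 × 353 = 706
  Σ(formed) = 706 kJ
ΔH = Σ(broken) − Σ(formed) = 626 − 706 = −80 kJ

ΔH ≈ −80 kJ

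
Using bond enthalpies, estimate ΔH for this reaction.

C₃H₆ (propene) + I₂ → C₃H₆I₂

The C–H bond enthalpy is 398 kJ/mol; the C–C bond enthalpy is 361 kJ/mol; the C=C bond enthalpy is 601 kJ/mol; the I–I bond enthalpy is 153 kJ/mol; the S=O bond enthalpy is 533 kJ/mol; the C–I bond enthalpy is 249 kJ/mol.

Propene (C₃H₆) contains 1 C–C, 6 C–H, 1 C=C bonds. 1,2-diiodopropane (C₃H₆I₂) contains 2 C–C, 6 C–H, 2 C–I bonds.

ΔH ≈ −105 kJ

Bonds broken (reactants):
  C–C: 1 × 361 = 361
  C–H: 6 × 398 = 2388
  C=C: 1 × 601 = 601
  I–I: 1 × 153 = 153
  Σ(broken) = 3503 kJ
Bonds formed (products):
  C–C: 2 × 361 = 722
  C–H: 6 × 398 = 2388
  C–I: 2 × 249 = 498
  Σ(formed) = 3608 kJ
ΔH = Σ(broken) − Σ(formed) = 3503 − 3608 = −105 kJ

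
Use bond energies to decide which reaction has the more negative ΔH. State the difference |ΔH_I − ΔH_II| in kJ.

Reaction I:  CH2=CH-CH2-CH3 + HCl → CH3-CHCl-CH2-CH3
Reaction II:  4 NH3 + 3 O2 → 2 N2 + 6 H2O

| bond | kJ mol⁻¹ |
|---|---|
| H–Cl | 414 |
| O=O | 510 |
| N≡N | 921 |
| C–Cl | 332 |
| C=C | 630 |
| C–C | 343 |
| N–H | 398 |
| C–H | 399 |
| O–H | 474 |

Reaction II, by 1194 kJ

Reaction I:
  Bonds broken (reactants):
    C–C: 2 × 343 = 686
    C–H: 8 × 399 = 3192
    C=C: 1 × 630 = 630
    H–Cl: 1 × 414 = 414
    Σ(broken) = 4922 kJ
  Bonds formed (products):
    C–C: 3 × 343 = 1029
    C–Cl: 1 × 332 = 332
    C–H: 9 × 399 = 3591
    Σ(formed) = 4952 kJ
  ΔH_I = 4922 − 4952 = −30 kJ
Reaction II:
  Bonds broken (reactants):
    N–H: 12 × 398 = 4776
    O=O: 3 × 510 = 1530
    Σ(broken) = 6306 kJ
  Bonds formed (products):
    N≡N: 2 × 921 = 1842
    O–H: 12 × 474 = 5688
    Σ(formed) = 7530 kJ
  ΔH_II = 6306 − 7530 = −1224 kJ
ΔH_I − ΔH_II = +1194 kJ, so reaction II has the more negative ΔH; |ΔH_I − ΔH_II| = 1194 kJ.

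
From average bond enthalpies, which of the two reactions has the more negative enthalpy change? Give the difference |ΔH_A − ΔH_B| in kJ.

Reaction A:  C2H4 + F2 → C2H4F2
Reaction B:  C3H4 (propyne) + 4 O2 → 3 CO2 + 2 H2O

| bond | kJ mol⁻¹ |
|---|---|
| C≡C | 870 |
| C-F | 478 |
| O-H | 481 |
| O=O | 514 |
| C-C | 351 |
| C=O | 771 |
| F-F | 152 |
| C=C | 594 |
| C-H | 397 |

Reaction B, by 1124 kJ

Reaction A:
  Bonds broken (reactants):
    C-H: 4 × 397 = 1588
    C=C: 1 × 594 = 594
    F-F: 1 × 152 = 152
    Σ(broken) = 2334 kJ
  Bonds formed (products):
    C-C: 1 × 351 = 351
    C-F: 2 × 478 = 956
    C-H: 4 × 397 = 1588
    Σ(formed) = 2895 kJ
  ΔH_A = 2334 − 2895 = −561 kJ
Reaction B:
  Bonds broken (reactants):
    C≡C: 1 × 870 = 870
    C-C: 1 × 351 = 351
    C-H: 4 × 397 = 1588
    O=O: 4 × 514 = 2056
    Σ(broken) = 4865 kJ
  Bonds formed (products):
    C=O: 6 × 771 = 4626
    O-H: 4 × 481 = 1924
    Σ(formed) = 6550 kJ
  ΔH_B = 4865 − 6550 = −1685 kJ
ΔH_A − ΔH_B = +1124 kJ, so reaction B has the more negative ΔH; |ΔH_A − ΔH_B| = 1124 kJ.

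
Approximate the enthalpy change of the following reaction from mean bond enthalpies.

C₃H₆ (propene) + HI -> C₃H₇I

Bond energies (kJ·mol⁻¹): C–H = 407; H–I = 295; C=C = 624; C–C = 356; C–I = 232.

Bonds broken (reactants):
  C–C: 1 × 356 = 356
  C–H: 6 × 407 = 2442
  C=C: 1 × 624 = 624
  H–I: 1 × 295 = 295
  Σ(broken) = 3717 kJ
Bonds formed (products):
  C–C: 2 × 356 = 712
  C–H: 7 × 407 = 2849
  C–I: 1 × 232 = 232
  Σ(formed) = 3793 kJ
ΔH = Σ(broken) − Σ(formed) = 3717 − 3793 = −76 kJ

ΔH ≈ −76 kJ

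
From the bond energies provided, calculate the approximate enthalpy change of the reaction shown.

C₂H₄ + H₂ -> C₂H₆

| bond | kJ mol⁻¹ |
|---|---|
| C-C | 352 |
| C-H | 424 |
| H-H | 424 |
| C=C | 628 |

ΔH ≈ −148 kJ

Bonds broken (reactants):
  C-H: 4 × 424 = 1696
  C=C: 1 × 628 = 628
  H-H: 1 × 424 = 424
  Σ(broken) = 2748 kJ
Bonds formed (products):
  C-C: 1 × 352 = 352
  C-H: 6 × 424 = 2544
  Σ(formed) = 2896 kJ
ΔH = Σ(broken) − Σ(formed) = 2748 − 2896 = −148 kJ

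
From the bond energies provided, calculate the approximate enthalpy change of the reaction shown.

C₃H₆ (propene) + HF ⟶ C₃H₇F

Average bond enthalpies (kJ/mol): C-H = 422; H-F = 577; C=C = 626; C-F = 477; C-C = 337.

ΔH ≈ −33 kJ

Bonds broken (reactants):
  C-C: 1 × 337 = 337
  C-H: 6 × 422 = 2532
  C=C: 1 × 626 = 626
  H-F: 1 × 577 = 577
  Σ(broken) = 4072 kJ
Bonds formed (products):
  C-C: 2 × 337 = 674
  C-F: 1 × 477 = 477
  C-H: 7 × 422 = 2954
  Σ(formed) = 4105 kJ
ΔH = Σ(broken) − Σ(formed) = 4072 − 4105 = −33 kJ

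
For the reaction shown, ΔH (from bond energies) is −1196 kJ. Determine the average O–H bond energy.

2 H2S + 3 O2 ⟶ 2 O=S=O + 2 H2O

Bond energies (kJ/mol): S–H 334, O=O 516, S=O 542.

D(O–H) ≈ 478 kJ/mol

Let D be the O–H bond energy.
Σ(broken) = 3×516 + 4×334 = 2884
Σ(formed) = 4×D + 4×542 = 2168 + 4D
ΔH = Σ(broken) − Σ(formed) = (2884) − (2168 + 4D) = +716 − 4D
Setting this equal to −1196 kJ gives 4D = 1912, so D = 478 kJ/mol.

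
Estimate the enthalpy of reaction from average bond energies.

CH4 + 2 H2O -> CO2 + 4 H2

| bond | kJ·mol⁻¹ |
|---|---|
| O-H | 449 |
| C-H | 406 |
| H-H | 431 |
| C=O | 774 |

Bonds broken (reactants):
  C-H: 4 × 406 = 1624
  O-H: 4 × 449 = 1796
  Σ(broken) = 3420 kJ
Bonds formed (products):
  C=O: 2 × 774 = 1548
  H-H: 4 × 431 = 1724
  Σ(formed) = 3272 kJ
ΔH = Σ(broken) − Σ(formed) = 3420 − 3272 = +148 kJ

ΔH ≈ +148 kJ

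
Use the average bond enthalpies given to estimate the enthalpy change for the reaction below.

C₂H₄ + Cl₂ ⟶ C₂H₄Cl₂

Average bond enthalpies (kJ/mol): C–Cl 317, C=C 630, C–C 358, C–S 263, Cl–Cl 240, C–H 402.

ΔH ≈ −122 kJ

Bonds broken (reactants):
  C–H: 4 × 402 = 1608
  C=C: 1 × 630 = 630
  Cl–Cl: 1 × 240 = 240
  Σ(broken) = 2478 kJ
Bonds formed (products):
  C–C: 1 × 358 = 358
  C–Cl: 2 × 317 = 634
  C–H: 4 × 402 = 1608
  Σ(formed) = 2600 kJ
ΔH = Σ(broken) − Σ(formed) = 2478 − 2600 = −122 kJ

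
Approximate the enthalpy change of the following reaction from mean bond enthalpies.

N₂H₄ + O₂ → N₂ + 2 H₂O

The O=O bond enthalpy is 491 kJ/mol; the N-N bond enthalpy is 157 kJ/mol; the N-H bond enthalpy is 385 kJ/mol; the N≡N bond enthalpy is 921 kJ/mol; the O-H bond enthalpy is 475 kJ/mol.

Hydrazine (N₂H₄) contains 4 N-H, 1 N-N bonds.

Bonds broken (reactants):
  N-H: 4 × 385 = 1540
  N-N: 1 × 157 = 157
  O=O: 1 × 491 = 491
  Σ(broken) = 2188 kJ
Bonds formed (products):
  N≡N: 1 × 921 = 921
  O-H: 4 × 475 = 1900
  Σ(formed) = 2821 kJ
ΔH = Σ(broken) − Σ(formed) = 2188 − 2821 = −633 kJ

ΔH ≈ −633 kJ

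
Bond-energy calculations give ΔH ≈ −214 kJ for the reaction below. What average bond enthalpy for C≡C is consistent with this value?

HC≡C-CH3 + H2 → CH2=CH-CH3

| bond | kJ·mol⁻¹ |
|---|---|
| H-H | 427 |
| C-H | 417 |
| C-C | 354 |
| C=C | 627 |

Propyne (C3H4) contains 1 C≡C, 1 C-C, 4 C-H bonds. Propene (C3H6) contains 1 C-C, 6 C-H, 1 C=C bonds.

Let D be the C≡C bond energy.
Σ(broken) = 1×D + 1×354 + 4×417 + 1×427 = 2449 + D
Σ(formed) = 1×354 + 6×417 + 1×627 = 3483
ΔH = Σ(broken) − Σ(formed) = (2449 + D) − (3483) = −1034 + D
Setting this equal to −214 kJ gives D = 820 kJ/mol.

D(C≡C) ≈ 820 kJ/mol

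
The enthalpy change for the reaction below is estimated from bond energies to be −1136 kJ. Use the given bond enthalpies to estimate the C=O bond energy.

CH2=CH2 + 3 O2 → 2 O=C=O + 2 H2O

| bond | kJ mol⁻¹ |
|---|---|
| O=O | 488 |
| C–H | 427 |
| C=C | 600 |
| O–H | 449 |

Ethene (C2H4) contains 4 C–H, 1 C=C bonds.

D(C=O) ≈ 778 kJ/mol

Let D be the C=O bond energy.
Σ(broken) = 4×427 + 1×600 + 3×488 = 3772
Σ(formed) = 4×D + 4×449 = 1796 + 4D
ΔH = Σ(broken) − Σ(formed) = (3772) − (1796 + 4D) = +1976 − 4D
Setting this equal to −1136 kJ gives 4D = 3112, so D = 778 kJ/mol.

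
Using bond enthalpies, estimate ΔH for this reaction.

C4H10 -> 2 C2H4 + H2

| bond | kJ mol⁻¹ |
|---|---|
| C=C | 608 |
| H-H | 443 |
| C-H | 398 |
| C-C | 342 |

Bonds broken (reactants):
  C-C: 3 × 342 = 1026
  C-H: 10 × 398 = 3980
  Σ(broken) = 5006 kJ
Bonds formed (products):
  C-H: 8 × 398 = 3184
  C=C: 2 × 608 = 1216
  H-H: 1 × 443 = 443
  Σ(formed) = 4843 kJ
ΔH = Σ(broken) − Σ(formed) = 5006 − 4843 = +163 kJ

ΔH ≈ +163 kJ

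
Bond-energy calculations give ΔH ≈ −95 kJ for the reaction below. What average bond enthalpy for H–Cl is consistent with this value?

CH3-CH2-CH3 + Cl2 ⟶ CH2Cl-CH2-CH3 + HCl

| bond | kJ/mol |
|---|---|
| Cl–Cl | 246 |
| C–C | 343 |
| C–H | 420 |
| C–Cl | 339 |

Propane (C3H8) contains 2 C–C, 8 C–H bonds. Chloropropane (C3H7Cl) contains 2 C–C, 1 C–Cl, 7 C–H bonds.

D(H–Cl) ≈ 422 kJ/mol

Let D be the H–Cl bond energy.
Σ(broken) = 2×343 + 8×420 + 1×246 = 4292
Σ(formed) = 2×343 + 1×339 + 7×420 + 1×D = 3965 + D
ΔH = Σ(broken) − Σ(formed) = (4292) − (3965 + D) = +327 − D
Setting this equal to −95 kJ gives D = 422 kJ/mol.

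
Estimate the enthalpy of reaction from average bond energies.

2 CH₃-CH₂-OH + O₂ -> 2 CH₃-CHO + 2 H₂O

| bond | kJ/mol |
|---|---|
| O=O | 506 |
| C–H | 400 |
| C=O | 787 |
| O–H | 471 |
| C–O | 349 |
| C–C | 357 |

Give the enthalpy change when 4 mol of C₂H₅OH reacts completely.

ΔH = −1024 kJ

Bonds broken (reactants):
  C–C: 2 × 357 = 714
  C–H: 10 × 400 = 4000
  C–O: 2 × 349 = 698
  O–H: 2 × 471 = 942
  O=O: 1 × 506 = 506
  Σ(broken) = 6860 kJ
Bonds formed (products):
  C–C: 2 × 357 = 714
  C–H: 8 × 400 = 3200
  C=O: 2 × 787 = 1574
  O–H: 4 × 471 = 1884
  Σ(formed) = 7372 kJ
ΔH = Σ(broken) − Σ(formed) = 6860 − 7372 = −512 kJ
For 2× the reaction as written: 2 × (−512) = −1024 kJ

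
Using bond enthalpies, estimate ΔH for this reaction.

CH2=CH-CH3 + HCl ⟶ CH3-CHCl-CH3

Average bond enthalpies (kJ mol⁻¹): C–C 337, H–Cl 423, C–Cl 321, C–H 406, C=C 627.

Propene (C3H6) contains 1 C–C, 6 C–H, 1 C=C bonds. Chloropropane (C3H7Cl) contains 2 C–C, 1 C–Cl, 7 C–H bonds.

ΔH ≈ −14 kJ

Bonds broken (reactants):
  C–C: 1 × 337 = 337
  C–H: 6 × 406 = 2436
  C=C: 1 × 627 = 627
  H–Cl: 1 × 423 = 423
  Σ(broken) = 3823 kJ
Bonds formed (products):
  C–C: 2 × 337 = 674
  C–Cl: 1 × 321 = 321
  C–H: 7 × 406 = 2842
  Σ(formed) = 3837 kJ
ΔH = Σ(broken) − Σ(formed) = 3823 − 3837 = −14 kJ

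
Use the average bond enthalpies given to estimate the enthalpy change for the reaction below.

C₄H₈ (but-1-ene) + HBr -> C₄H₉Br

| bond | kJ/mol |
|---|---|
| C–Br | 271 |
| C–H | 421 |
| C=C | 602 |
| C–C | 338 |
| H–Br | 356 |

Bonds broken (reactants):
  C–C: 2 × 338 = 676
  C–H: 8 × 421 = 3368
  C=C: 1 × 602 = 602
  H–Br: 1 × 356 = 356
  Σ(broken) = 5002 kJ
Bonds formed (products):
  C–Br: 1 × 271 = 271
  C–C: 3 × 338 = 1014
  C–H: 9 × 421 = 3789
  Σ(formed) = 5074 kJ
ΔH = Σ(broken) − Σ(formed) = 5002 − 5074 = −72 kJ

ΔH ≈ −72 kJ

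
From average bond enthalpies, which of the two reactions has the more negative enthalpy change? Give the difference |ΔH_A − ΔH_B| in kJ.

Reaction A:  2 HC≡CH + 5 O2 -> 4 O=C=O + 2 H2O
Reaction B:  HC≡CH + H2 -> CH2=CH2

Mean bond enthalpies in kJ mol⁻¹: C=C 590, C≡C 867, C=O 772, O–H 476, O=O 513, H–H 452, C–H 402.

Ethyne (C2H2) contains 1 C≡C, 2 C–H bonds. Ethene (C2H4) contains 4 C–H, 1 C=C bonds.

Reaction A, by 2098 kJ

Reaction A:
  Bonds broken (reactants):
    C≡C: 2 × 867 = 1734
    C–H: 4 × 402 = 1608
    O=O: 5 × 513 = 2565
    Σ(broken) = 5907 kJ
  Bonds formed (products):
    C=O: 8 × 772 = 6176
    O–H: 4 × 476 = 1904
    Σ(formed) = 8080 kJ
  ΔH_A = 5907 − 8080 = −2173 kJ
Reaction B:
  Bonds broken (reactants):
    C≡C: 1 × 867 = 867
    C–H: 2 × 402 = 804
    H–H: 1 × 452 = 452
    Σ(broken) = 2123 kJ
  Bonds formed (products):
    C–H: 4 × 402 = 1608
    C=C: 1 × 590 = 590
    Σ(formed) = 2198 kJ
  ΔH_B = 2123 − 2198 = −75 kJ
ΔH_A − ΔH_B = −2098 kJ, so reaction A has the more negative ΔH; |ΔH_A − ΔH_B| = 2098 kJ.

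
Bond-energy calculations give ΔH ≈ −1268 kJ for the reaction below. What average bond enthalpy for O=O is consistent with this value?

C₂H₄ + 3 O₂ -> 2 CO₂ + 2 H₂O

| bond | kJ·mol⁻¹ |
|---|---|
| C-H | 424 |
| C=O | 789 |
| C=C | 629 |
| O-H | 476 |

D(O=O) ≈ 489 kJ/mol

Let D be the O=O bond energy.
Σ(broken) = 4×424 + 1×629 + 3×D = 2325 + 3D
Σ(formed) = 4×789 + 4×476 = 5060
ΔH = Σ(broken) − Σ(formed) = (2325 + 3D) − (5060) = −2735 + 3D
Setting this equal to −1268 kJ gives 3D = 1467, so D = 489 kJ/mol.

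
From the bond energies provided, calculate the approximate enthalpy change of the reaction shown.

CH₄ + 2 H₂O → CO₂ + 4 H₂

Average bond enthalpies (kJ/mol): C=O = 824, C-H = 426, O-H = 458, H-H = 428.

ΔH ≈ +176 kJ

Bonds broken (reactants):
  C-H: 4 × 426 = 1704
  O-H: 4 × 458 = 1832
  Σ(broken) = 3536 kJ
Bonds formed (products):
  C=O: 2 × 824 = 1648
  H-H: 4 × 428 = 1712
  Σ(formed) = 3360 kJ
ΔH = Σ(broken) − Σ(formed) = 3536 − 3360 = +176 kJ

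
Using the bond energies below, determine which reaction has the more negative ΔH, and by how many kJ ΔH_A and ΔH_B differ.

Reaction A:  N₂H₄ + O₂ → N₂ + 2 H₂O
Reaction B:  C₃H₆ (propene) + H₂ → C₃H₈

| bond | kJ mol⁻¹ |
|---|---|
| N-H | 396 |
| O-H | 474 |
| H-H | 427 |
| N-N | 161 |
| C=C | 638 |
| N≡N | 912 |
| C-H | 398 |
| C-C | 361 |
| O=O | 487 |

Reaction A:
  Bonds broken (reactants):
    N-H: 4 × 396 = 1584
    N-N: 1 × 161 = 161
    O=O: 1 × 487 = 487
    Σ(broken) = 2232 kJ
  Bonds formed (products):
    N≡N: 1 × 912 = 912
    O-H: 4 × 474 = 1896
    Σ(formed) = 2808 kJ
  ΔH_A = 2232 − 2808 = −576 kJ
Reaction B:
  Bonds broken (reactants):
    C-C: 1 × 361 = 361
    C-H: 6 × 398 = 2388
    C=C: 1 × 638 = 638
    H-H: 1 × 427 = 427
    Σ(broken) = 3814 kJ
  Bonds formed (products):
    C-C: 2 × 361 = 722
    C-H: 8 × 398 = 3184
    Σ(formed) = 3906 kJ
  ΔH_B = 3814 − 3906 = −92 kJ
ΔH_A − ΔH_B = −484 kJ, so reaction A has the more negative ΔH; |ΔH_A − ΔH_B| = 484 kJ.

Reaction A, by 484 kJ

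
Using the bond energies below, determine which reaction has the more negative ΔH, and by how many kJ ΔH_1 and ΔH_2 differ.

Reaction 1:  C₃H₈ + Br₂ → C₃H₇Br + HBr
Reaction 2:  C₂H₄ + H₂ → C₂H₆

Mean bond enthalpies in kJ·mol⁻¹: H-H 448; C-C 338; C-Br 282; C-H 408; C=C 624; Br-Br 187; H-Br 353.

Reaction 2, by 42 kJ

Reaction 1:
  Bonds broken (reactants):
    Br-Br: 1 × 187 = 187
    C-C: 2 × 338 = 676
    C-H: 8 × 408 = 3264
    Σ(broken) = 4127 kJ
  Bonds formed (products):
    C-Br: 1 × 282 = 282
    C-C: 2 × 338 = 676
    C-H: 7 × 408 = 2856
    H-Br: 1 × 353 = 353
    Σ(formed) = 4167 kJ
  ΔH_1 = 4127 − 4167 = −40 kJ
Reaction 2:
  Bonds broken (reactants):
    C-H: 4 × 408 = 1632
    C=C: 1 × 624 = 624
    H-H: 1 × 448 = 448
    Σ(broken) = 2704 kJ
  Bonds formed (products):
    C-C: 1 × 338 = 338
    C-H: 6 × 408 = 2448
    Σ(formed) = 2786 kJ
  ΔH_2 = 2704 − 2786 = −82 kJ
ΔH_1 − ΔH_2 = +42 kJ, so reaction 2 has the more negative ΔH; |ΔH_1 − ΔH_2| = 42 kJ.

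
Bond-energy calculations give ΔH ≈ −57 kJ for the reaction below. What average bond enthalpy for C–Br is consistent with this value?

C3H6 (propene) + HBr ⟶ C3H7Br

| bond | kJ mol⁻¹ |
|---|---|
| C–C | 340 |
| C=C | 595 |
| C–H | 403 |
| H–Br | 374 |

D(C–Br) ≈ 283 kJ/mol

Let D be the C–Br bond energy.
Σ(broken) = 1×340 + 6×403 + 1×595 + 1×374 = 3727
Σ(formed) = 1×D + 2×340 + 7×403 = 3501 + D
ΔH = Σ(broken) − Σ(formed) = (3727) − (3501 + D) = +226 − D
Setting this equal to −57 kJ gives D = 283 kJ/mol.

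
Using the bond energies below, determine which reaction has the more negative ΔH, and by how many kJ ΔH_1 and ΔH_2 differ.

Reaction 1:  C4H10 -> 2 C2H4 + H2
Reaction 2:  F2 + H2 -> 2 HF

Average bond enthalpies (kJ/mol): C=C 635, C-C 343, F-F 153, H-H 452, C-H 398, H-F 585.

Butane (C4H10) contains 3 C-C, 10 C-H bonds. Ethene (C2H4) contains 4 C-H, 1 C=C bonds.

Reaction 1:
  Bonds broken (reactants):
    C-C: 3 × 343 = 1029
    C-H: 10 × 398 = 3980
    Σ(broken) = 5009 kJ
  Bonds formed (products):
    C-H: 8 × 398 = 3184
    C=C: 2 × 635 = 1270
    H-H: 1 × 452 = 452
    Σ(formed) = 4906 kJ
  ΔH_1 = 5009 − 4906 = +103 kJ
Reaction 2:
  Bonds broken (reactants):
    F-F: 1 × 153 = 153
    H-H: 1 × 452 = 452
    Σ(broken) = 605 kJ
  Bonds formed (products):
    H-F: 2 × 585 = 1170
    Σ(formed) = 1170 kJ
  ΔH_2 = 605 − 1170 = −565 kJ
ΔH_1 − ΔH_2 = +668 kJ, so reaction 2 has the more negative ΔH; |ΔH_1 − ΔH_2| = 668 kJ.

Reaction 2, by 668 kJ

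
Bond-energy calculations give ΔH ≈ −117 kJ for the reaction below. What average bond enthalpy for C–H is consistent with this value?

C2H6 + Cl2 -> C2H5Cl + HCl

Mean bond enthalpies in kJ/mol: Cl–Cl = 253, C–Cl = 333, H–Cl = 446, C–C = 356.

Let D be the C–H bond energy.
Σ(broken) = 1×356 + 6×D + 1×253 = 609 + 6D
Σ(formed) = 1×356 + 1×333 + 5×D + 1×446 = 1135 + 5D
ΔH = Σ(broken) − Σ(formed) = (609 + 6D) − (1135 + 5D) = −526 + D
Setting this equal to −117 kJ gives D = 409 kJ/mol.

D(C–H) ≈ 409 kJ/mol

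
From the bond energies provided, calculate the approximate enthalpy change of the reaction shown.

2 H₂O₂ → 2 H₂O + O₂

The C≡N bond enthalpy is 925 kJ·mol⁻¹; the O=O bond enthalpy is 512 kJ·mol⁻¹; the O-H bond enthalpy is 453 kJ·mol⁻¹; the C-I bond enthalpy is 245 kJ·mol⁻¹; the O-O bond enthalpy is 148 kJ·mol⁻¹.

ΔH ≈ −216 kJ

Bonds broken (reactants):
  O-H: 4 × 453 = 1812
  O-O: 2 × 148 = 296
  Σ(broken) = 2108 kJ
Bonds formed (products):
  O-H: 4 × 453 = 1812
  O=O: 1 × 512 = 512
  Σ(formed) = 2324 kJ
ΔH = Σ(broken) − Σ(formed) = 2108 − 2324 = −216 kJ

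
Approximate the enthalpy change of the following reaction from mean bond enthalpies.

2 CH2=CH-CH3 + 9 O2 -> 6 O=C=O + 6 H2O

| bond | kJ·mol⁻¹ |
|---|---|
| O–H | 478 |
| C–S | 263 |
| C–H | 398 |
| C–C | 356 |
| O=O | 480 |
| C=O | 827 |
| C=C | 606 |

Bonds broken (reactants):
  C–C: 2 × 356 = 712
  C–H: 12 × 398 = 4776
  C=C: 2 × 606 = 1212
  O=O: 9 × 480 = 4320
  Σ(broken) = 11020 kJ
Bonds formed (products):
  C=O: 12 × 827 = 9924
  O–H: 12 × 478 = 5736
  Σ(formed) = 15660 kJ
ΔH = Σ(broken) − Σ(formed) = 11020 − 15660 = −4640 kJ

ΔH ≈ −4640 kJ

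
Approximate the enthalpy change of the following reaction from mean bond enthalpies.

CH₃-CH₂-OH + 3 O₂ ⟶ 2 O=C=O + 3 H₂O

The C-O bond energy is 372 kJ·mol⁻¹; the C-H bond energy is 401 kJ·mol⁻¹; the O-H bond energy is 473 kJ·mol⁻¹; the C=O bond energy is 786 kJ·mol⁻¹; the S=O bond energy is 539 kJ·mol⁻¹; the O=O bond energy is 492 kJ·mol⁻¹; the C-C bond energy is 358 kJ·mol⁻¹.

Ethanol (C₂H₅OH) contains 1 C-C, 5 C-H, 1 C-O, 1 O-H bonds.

Bonds broken (reactants):
  C-C: 1 × 358 = 358
  C-H: 5 × 401 = 2005
  C-O: 1 × 372 = 372
  O-H: 1 × 473 = 473
  O=O: 3 × 492 = 1476
  Σ(broken) = 4684 kJ
Bonds formed (products):
  C=O: 4 × 786 = 3144
  O-H: 6 × 473 = 2838
  Σ(formed) = 5982 kJ
ΔH = Σ(broken) − Σ(formed) = 4684 − 5982 = −1298 kJ

ΔH ≈ −1298 kJ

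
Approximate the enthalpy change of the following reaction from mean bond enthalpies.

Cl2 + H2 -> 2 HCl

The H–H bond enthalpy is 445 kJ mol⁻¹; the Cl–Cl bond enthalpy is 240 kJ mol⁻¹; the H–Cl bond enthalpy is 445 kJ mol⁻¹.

ΔH ≈ −205 kJ

Bonds broken (reactants):
  Cl–Cl: 1 × 240 = 240
  H–H: 1 × 445 = 445
  Σ(broken) = 685 kJ
Bonds formed (products):
  H–Cl: 2 × 445 = 890
  Σ(formed) = 890 kJ
ΔH = Σ(broken) − Σ(formed) = 685 − 890 = −205 kJ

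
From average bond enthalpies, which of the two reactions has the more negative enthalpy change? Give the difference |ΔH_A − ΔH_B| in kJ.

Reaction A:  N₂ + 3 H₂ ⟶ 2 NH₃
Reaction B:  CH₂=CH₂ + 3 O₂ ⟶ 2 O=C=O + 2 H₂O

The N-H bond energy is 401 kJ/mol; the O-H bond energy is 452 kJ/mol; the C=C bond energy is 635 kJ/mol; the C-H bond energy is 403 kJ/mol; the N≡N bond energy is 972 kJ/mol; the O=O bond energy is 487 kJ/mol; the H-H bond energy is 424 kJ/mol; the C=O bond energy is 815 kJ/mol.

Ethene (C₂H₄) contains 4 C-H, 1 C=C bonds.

Reaction B, by 1198 kJ

Reaction A:
  Bonds broken (reactants):
    H-H: 3 × 424 = 1272
    N≡N: 1 × 972 = 972
    Σ(broken) = 2244 kJ
  Bonds formed (products):
    N-H: 6 × 401 = 2406
    Σ(formed) = 2406 kJ
  ΔH_A = 2244 − 2406 = −162 kJ
Reaction B:
  Bonds broken (reactants):
    C-H: 4 × 403 = 1612
    C=C: 1 × 635 = 635
    O=O: 3 × 487 = 1461
    Σ(broken) = 3708 kJ
  Bonds formed (products):
    C=O: 4 × 815 = 3260
    O-H: 4 × 452 = 1808
    Σ(formed) = 5068 kJ
  ΔH_B = 3708 − 5068 = −1360 kJ
ΔH_A − ΔH_B = +1198 kJ, so reaction B has the more negative ΔH; |ΔH_A − ΔH_B| = 1198 kJ.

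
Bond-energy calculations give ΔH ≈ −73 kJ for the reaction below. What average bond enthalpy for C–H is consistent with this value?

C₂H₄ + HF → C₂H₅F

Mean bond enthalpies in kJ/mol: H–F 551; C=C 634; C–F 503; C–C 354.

Let D be the C–H bond energy.
Σ(broken) = 4×D + 1×634 + 1×551 = 1185 + 4D
Σ(formed) = 1×354 + 1×503 + 5×D = 857 + 5D
ΔH = Σ(broken) − Σ(formed) = (1185 + 4D) − (857 + 5D) = +328 − D
Setting this equal to −73 kJ gives D = 401 kJ/mol.

D(C–H) ≈ 401 kJ/mol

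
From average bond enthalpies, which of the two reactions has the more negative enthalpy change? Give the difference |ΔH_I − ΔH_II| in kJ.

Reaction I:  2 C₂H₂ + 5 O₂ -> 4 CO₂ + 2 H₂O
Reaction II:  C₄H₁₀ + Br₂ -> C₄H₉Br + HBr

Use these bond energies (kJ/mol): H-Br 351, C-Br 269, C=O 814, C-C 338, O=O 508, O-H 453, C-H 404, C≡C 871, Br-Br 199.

Reaction I, by 2409 kJ

Reaction I:
  Bonds broken (reactants):
    C≡C: 2 × 871 = 1742
    C-H: 4 × 404 = 1616
    O=O: 5 × 508 = 2540
    Σ(broken) = 5898 kJ
  Bonds formed (products):
    C=O: 8 × 814 = 6512
    O-H: 4 × 453 = 1812
    Σ(formed) = 8324 kJ
  ΔH_I = 5898 − 8324 = −2426 kJ
Reaction II:
  Bonds broken (reactants):
    Br-Br: 1 × 199 = 199
    C-C: 3 × 338 = 1014
    C-H: 10 × 404 = 4040
    Σ(broken) = 5253 kJ
  Bonds formed (products):
    C-Br: 1 × 269 = 269
    C-C: 3 × 338 = 1014
    C-H: 9 × 404 = 3636
    H-Br: 1 × 351 = 351
    Σ(formed) = 5270 kJ
  ΔH_II = 5253 − 5270 = −17 kJ
ΔH_I − ΔH_II = −2409 kJ, so reaction I has the more negative ΔH; |ΔH_I − ΔH_II| = 2409 kJ.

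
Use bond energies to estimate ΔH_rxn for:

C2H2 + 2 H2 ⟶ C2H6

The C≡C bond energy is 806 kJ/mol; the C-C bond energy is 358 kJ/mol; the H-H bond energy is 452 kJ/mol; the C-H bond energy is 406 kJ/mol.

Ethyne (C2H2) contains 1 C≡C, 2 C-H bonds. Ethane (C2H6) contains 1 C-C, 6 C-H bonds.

ΔH ≈ −272 kJ

Bonds broken (reactants):
  C≡C: 1 × 806 = 806
  C-H: 2 × 406 = 812
  H-H: 2 × 452 = 904
  Σ(broken) = 2522 kJ
Bonds formed (products):
  C-C: 1 × 358 = 358
  C-H: 6 × 406 = 2436
  Σ(formed) = 2794 kJ
ΔH = Σ(broken) − Σ(formed) = 2522 − 2794 = −272 kJ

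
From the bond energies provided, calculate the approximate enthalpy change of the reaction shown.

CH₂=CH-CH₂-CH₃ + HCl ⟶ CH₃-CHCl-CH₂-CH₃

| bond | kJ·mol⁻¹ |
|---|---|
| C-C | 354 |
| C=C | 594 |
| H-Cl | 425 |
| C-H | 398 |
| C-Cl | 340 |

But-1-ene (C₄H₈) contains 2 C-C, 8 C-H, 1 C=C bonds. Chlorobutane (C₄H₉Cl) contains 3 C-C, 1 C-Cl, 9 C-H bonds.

ΔH ≈ −73 kJ

Bonds broken (reactants):
  C-C: 2 × 354 = 708
  C-H: 8 × 398 = 3184
  C=C: 1 × 594 = 594
  H-Cl: 1 × 425 = 425
  Σ(broken) = 4911 kJ
Bonds formed (products):
  C-C: 3 × 354 = 1062
  C-Cl: 1 × 340 = 340
  C-H: 9 × 398 = 3582
  Σ(formed) = 4984 kJ
ΔH = Σ(broken) − Σ(formed) = 4911 − 4984 = −73 kJ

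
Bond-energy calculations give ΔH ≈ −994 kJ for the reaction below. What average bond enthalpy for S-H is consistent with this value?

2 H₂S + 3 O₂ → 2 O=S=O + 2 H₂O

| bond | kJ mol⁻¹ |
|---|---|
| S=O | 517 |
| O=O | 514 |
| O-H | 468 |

Let D be the S-H bond energy.
Σ(broken) = 3×514 + 4×D = 1542 + 4D
Σ(formed) = 4×468 + 4×517 = 3940
ΔH = Σ(broken) − Σ(formed) = (1542 + 4D) − (3940) = −2398 + 4D
Setting this equal to −994 kJ gives 4D = 1404, so D = 351 kJ/mol.

D(S-H) ≈ 351 kJ/mol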